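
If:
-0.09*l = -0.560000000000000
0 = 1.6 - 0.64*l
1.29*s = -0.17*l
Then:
No Solution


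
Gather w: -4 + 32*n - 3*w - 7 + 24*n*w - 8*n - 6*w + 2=24*n + w*(24*n - 9) - 9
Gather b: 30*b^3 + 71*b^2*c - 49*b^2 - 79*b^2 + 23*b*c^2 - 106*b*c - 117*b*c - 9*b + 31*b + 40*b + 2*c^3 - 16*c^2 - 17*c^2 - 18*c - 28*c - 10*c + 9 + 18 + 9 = 30*b^3 + b^2*(71*c - 128) + b*(23*c^2 - 223*c + 62) + 2*c^3 - 33*c^2 - 56*c + 36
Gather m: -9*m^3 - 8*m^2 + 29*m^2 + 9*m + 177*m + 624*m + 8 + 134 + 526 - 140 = -9*m^3 + 21*m^2 + 810*m + 528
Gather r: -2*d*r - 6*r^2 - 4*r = -6*r^2 + r*(-2*d - 4)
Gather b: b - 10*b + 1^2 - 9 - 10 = -9*b - 18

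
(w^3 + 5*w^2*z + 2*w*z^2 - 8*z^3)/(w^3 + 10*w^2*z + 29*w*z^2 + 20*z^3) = (w^2 + w*z - 2*z^2)/(w^2 + 6*w*z + 5*z^2)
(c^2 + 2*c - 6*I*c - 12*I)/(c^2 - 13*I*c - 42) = (c + 2)/(c - 7*I)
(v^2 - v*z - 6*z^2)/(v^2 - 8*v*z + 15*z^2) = (-v - 2*z)/(-v + 5*z)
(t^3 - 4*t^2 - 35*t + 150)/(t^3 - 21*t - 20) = (t^2 + t - 30)/(t^2 + 5*t + 4)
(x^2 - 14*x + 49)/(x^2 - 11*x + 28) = (x - 7)/(x - 4)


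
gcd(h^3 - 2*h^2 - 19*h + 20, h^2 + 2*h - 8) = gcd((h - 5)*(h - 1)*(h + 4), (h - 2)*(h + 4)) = h + 4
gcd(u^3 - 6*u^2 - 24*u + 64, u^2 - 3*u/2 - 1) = u - 2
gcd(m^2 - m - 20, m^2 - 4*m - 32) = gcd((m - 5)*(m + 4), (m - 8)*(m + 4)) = m + 4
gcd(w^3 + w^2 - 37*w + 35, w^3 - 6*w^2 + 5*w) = w^2 - 6*w + 5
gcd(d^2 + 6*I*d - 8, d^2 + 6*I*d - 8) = d^2 + 6*I*d - 8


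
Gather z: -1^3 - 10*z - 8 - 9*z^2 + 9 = -9*z^2 - 10*z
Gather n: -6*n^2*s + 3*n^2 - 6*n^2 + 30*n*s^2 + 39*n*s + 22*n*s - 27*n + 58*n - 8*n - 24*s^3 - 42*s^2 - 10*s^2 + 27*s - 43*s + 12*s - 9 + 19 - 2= n^2*(-6*s - 3) + n*(30*s^2 + 61*s + 23) - 24*s^3 - 52*s^2 - 4*s + 8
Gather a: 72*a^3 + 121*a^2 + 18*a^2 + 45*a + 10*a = 72*a^3 + 139*a^2 + 55*a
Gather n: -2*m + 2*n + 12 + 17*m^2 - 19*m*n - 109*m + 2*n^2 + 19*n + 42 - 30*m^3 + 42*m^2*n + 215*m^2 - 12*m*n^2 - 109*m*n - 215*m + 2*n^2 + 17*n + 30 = -30*m^3 + 232*m^2 - 326*m + n^2*(4 - 12*m) + n*(42*m^2 - 128*m + 38) + 84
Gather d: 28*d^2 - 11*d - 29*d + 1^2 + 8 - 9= 28*d^2 - 40*d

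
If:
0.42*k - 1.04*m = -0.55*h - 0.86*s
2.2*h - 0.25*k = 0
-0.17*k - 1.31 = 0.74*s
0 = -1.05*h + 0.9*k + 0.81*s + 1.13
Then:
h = 0.06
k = 0.51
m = -1.32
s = -1.89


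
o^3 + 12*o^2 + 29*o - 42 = (o - 1)*(o + 6)*(o + 7)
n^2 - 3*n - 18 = (n - 6)*(n + 3)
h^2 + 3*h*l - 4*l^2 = (h - l)*(h + 4*l)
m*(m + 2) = m^2 + 2*m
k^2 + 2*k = k*(k + 2)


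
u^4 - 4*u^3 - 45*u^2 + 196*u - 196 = (u - 7)*(u - 2)^2*(u + 7)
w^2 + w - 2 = (w - 1)*(w + 2)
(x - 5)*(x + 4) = x^2 - x - 20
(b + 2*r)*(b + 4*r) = b^2 + 6*b*r + 8*r^2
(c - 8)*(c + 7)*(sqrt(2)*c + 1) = sqrt(2)*c^3 - sqrt(2)*c^2 + c^2 - 56*sqrt(2)*c - c - 56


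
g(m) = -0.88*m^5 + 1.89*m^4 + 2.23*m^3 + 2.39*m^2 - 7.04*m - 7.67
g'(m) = -4.4*m^4 + 7.56*m^3 + 6.69*m^2 + 4.78*m - 7.04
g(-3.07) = 379.81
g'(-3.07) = -568.25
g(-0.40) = -4.56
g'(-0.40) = -8.48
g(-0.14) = -6.64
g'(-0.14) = -7.60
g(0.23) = -9.13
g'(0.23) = -5.51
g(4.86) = -1061.01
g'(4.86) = -1412.67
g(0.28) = -9.39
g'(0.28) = -5.04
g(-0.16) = -6.49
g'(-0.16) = -7.67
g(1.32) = -5.46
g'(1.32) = 14.96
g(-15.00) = 757040.68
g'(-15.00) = -246838.49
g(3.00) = -7.82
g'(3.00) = -84.77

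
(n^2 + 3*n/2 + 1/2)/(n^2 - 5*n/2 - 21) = (2*n^2 + 3*n + 1)/(2*n^2 - 5*n - 42)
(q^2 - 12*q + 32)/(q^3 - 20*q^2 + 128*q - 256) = 1/(q - 8)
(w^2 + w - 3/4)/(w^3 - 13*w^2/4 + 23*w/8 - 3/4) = 2*(2*w + 3)/(4*w^2 - 11*w + 6)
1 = 1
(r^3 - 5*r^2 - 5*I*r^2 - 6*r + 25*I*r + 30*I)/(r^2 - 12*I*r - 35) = (r^2 - 5*r - 6)/(r - 7*I)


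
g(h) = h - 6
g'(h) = 1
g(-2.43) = -8.43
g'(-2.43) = 1.00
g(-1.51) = -7.51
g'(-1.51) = 1.00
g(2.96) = -3.04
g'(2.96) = 1.00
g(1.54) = -4.46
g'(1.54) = 1.00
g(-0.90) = -6.90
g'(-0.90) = 1.00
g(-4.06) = -10.06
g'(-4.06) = 1.00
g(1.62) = -4.38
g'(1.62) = 1.00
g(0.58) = -5.42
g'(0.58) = 1.00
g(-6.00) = -12.00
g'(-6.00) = 1.00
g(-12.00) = -18.00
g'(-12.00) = 1.00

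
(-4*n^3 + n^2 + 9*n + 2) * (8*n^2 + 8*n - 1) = -32*n^5 - 24*n^4 + 84*n^3 + 87*n^2 + 7*n - 2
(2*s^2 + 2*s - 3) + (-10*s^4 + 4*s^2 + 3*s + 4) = -10*s^4 + 6*s^2 + 5*s + 1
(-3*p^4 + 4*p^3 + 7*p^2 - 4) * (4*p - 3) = -12*p^5 + 25*p^4 + 16*p^3 - 21*p^2 - 16*p + 12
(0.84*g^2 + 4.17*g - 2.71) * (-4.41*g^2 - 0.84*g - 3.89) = -3.7044*g^4 - 19.0953*g^3 + 5.1807*g^2 - 13.9449*g + 10.5419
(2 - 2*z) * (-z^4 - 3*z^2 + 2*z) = 2*z^5 - 2*z^4 + 6*z^3 - 10*z^2 + 4*z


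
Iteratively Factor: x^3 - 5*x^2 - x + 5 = (x - 1)*(x^2 - 4*x - 5) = (x - 5)*(x - 1)*(x + 1)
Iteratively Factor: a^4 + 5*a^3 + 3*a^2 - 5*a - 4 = (a + 1)*(a^3 + 4*a^2 - a - 4) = (a + 1)^2*(a^2 + 3*a - 4) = (a + 1)^2*(a + 4)*(a - 1)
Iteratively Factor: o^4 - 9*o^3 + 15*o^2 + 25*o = (o + 1)*(o^3 - 10*o^2 + 25*o) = o*(o + 1)*(o^2 - 10*o + 25) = o*(o - 5)*(o + 1)*(o - 5)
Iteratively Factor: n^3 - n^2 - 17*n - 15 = (n + 3)*(n^2 - 4*n - 5) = (n - 5)*(n + 3)*(n + 1)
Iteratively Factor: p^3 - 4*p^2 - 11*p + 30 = (p - 5)*(p^2 + p - 6) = (p - 5)*(p + 3)*(p - 2)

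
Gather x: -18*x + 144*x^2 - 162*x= 144*x^2 - 180*x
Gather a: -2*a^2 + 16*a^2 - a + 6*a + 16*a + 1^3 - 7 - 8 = 14*a^2 + 21*a - 14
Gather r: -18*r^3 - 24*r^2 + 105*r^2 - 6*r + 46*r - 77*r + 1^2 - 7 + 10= -18*r^3 + 81*r^2 - 37*r + 4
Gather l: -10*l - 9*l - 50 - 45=-19*l - 95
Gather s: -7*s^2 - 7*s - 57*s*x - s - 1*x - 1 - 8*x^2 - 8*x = -7*s^2 + s*(-57*x - 8) - 8*x^2 - 9*x - 1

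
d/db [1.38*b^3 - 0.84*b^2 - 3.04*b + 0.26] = 4.14*b^2 - 1.68*b - 3.04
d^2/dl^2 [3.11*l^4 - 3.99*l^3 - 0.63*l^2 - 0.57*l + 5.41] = 37.32*l^2 - 23.94*l - 1.26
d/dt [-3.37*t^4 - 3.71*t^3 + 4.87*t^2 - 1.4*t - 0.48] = -13.48*t^3 - 11.13*t^2 + 9.74*t - 1.4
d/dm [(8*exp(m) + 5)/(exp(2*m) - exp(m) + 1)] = (-(2*exp(m) - 1)*(8*exp(m) + 5) + 8*exp(2*m) - 8*exp(m) + 8)*exp(m)/(exp(2*m) - exp(m) + 1)^2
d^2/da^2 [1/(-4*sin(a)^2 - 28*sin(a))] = (4*sin(a) + 21 + 43/sin(a) - 42/sin(a)^2 - 98/sin(a)^3)/(4*(sin(a) + 7)^3)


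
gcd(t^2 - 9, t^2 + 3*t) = t + 3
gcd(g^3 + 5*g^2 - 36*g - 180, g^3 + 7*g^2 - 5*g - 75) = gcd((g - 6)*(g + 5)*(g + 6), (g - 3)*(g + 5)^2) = g + 5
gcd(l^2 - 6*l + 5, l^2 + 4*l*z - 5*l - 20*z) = l - 5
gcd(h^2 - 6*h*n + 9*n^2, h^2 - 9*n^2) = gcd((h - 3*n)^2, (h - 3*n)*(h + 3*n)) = h - 3*n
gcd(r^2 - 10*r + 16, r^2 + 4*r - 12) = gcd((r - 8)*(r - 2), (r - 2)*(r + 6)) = r - 2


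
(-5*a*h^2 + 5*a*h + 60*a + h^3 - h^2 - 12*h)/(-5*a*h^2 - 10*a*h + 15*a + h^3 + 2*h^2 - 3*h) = (h - 4)/(h - 1)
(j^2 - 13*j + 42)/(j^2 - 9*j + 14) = (j - 6)/(j - 2)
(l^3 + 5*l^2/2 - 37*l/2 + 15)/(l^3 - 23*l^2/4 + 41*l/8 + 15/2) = 4*(l^2 + 5*l - 6)/(4*l^2 - 13*l - 12)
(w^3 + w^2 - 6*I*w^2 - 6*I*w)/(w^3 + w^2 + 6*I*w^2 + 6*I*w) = (w - 6*I)/(w + 6*I)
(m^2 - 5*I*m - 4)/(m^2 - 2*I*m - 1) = (m - 4*I)/(m - I)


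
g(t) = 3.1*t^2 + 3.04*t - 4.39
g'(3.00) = 21.64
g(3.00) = 32.63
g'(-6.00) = -34.16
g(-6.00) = 88.97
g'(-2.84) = -14.57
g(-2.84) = 11.98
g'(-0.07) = 2.61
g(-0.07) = -4.59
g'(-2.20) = -10.60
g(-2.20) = 3.93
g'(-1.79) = -8.06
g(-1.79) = 0.10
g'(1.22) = 10.60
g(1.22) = 3.93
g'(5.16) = 35.03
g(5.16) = 93.84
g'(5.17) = 35.09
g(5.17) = 94.19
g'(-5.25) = -29.51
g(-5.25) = 65.09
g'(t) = 6.2*t + 3.04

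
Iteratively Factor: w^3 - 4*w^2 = (w)*(w^2 - 4*w) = w^2*(w - 4)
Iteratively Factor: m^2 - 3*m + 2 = (m - 2)*(m - 1)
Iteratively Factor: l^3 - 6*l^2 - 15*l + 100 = (l - 5)*(l^2 - l - 20) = (l - 5)^2*(l + 4)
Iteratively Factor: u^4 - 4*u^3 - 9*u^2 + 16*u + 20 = (u - 5)*(u^3 + u^2 - 4*u - 4) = (u - 5)*(u - 2)*(u^2 + 3*u + 2) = (u - 5)*(u - 2)*(u + 2)*(u + 1)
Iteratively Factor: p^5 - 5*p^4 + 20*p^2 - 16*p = (p)*(p^4 - 5*p^3 + 20*p - 16) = p*(p - 4)*(p^3 - p^2 - 4*p + 4) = p*(p - 4)*(p + 2)*(p^2 - 3*p + 2) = p*(p - 4)*(p - 2)*(p + 2)*(p - 1)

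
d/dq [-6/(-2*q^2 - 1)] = -24*q/(2*q^2 + 1)^2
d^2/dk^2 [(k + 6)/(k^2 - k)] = 2*(k^3 + 18*k^2 - 18*k + 6)/(k^3*(k^3 - 3*k^2 + 3*k - 1))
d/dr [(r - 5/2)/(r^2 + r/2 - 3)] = (4*r^2 + 2*r - (2*r - 5)*(4*r + 1) - 12)/(2*r^2 + r - 6)^2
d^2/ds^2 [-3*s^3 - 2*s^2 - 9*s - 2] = -18*s - 4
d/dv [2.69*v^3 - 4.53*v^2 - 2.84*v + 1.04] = 8.07*v^2 - 9.06*v - 2.84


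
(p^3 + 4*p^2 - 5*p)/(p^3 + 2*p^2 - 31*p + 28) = p*(p + 5)/(p^2 + 3*p - 28)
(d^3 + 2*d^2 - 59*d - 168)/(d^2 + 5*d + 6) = (d^2 - d - 56)/(d + 2)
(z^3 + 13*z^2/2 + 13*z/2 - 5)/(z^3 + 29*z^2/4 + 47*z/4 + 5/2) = 2*(2*z - 1)/(4*z + 1)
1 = 1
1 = 1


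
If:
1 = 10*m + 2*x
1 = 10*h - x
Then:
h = x/10 + 1/10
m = 1/10 - x/5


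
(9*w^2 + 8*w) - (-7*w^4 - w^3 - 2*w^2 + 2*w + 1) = 7*w^4 + w^3 + 11*w^2 + 6*w - 1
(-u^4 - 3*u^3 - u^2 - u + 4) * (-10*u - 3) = 10*u^5 + 33*u^4 + 19*u^3 + 13*u^2 - 37*u - 12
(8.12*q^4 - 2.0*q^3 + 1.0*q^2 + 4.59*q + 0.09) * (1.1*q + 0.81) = 8.932*q^5 + 4.3772*q^4 - 0.52*q^3 + 5.859*q^2 + 3.8169*q + 0.0729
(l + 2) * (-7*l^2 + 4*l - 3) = -7*l^3 - 10*l^2 + 5*l - 6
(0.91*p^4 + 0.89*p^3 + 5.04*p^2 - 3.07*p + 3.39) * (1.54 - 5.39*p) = -4.9049*p^5 - 3.3957*p^4 - 25.795*p^3 + 24.3089*p^2 - 22.9999*p + 5.2206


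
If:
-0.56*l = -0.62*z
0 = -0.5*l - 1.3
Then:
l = -2.60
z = -2.35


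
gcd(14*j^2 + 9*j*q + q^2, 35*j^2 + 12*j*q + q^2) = 7*j + q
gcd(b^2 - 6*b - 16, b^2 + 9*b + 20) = 1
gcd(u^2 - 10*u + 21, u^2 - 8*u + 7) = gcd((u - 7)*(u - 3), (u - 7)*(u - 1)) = u - 7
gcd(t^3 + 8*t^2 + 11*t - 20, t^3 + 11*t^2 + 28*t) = t + 4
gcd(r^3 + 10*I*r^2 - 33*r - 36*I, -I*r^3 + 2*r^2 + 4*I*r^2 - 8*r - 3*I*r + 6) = 1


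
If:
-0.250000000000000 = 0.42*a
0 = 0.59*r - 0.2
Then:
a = -0.60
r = 0.34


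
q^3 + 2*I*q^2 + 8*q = q*(q - 2*I)*(q + 4*I)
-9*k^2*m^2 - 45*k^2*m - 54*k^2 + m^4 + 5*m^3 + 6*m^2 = (-3*k + m)*(3*k + m)*(m + 2)*(m + 3)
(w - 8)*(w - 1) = w^2 - 9*w + 8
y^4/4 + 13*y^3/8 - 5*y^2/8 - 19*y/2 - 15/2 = (y/2 + 1/2)*(y/2 + 1)*(y - 5/2)*(y + 6)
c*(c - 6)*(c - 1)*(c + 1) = c^4 - 6*c^3 - c^2 + 6*c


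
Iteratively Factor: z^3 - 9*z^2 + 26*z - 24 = (z - 3)*(z^2 - 6*z + 8) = (z - 3)*(z - 2)*(z - 4)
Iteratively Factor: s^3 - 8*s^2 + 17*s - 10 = (s - 5)*(s^2 - 3*s + 2) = (s - 5)*(s - 1)*(s - 2)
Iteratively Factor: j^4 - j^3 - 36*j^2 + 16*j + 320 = (j - 4)*(j^3 + 3*j^2 - 24*j - 80) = (j - 4)*(j + 4)*(j^2 - j - 20) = (j - 4)*(j + 4)^2*(j - 5)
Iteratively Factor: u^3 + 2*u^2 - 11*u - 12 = (u + 4)*(u^2 - 2*u - 3) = (u + 1)*(u + 4)*(u - 3)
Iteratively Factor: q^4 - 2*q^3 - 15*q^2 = (q - 5)*(q^3 + 3*q^2) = (q - 5)*(q + 3)*(q^2) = q*(q - 5)*(q + 3)*(q)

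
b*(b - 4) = b^2 - 4*b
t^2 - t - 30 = (t - 6)*(t + 5)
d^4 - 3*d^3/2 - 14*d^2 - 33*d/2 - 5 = (d - 5)*(d + 1/2)*(d + 1)*(d + 2)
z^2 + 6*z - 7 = (z - 1)*(z + 7)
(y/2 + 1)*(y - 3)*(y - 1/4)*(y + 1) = y^4/2 - y^3/8 - 7*y^2/2 - 17*y/8 + 3/4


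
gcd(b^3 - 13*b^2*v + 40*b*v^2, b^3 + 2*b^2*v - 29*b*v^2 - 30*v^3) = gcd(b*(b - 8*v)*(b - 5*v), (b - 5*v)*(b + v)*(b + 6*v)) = -b + 5*v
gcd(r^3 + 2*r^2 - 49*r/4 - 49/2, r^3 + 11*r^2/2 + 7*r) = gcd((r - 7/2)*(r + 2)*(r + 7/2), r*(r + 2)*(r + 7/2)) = r^2 + 11*r/2 + 7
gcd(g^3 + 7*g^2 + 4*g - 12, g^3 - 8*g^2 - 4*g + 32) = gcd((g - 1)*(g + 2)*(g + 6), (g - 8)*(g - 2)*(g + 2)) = g + 2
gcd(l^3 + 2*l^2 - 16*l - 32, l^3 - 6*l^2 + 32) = l^2 - 2*l - 8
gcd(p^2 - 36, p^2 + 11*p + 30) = p + 6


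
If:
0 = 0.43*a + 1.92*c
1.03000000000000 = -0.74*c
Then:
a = 6.21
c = -1.39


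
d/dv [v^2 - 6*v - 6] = 2*v - 6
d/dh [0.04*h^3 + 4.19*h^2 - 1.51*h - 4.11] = 0.12*h^2 + 8.38*h - 1.51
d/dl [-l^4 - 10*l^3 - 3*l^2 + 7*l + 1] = -4*l^3 - 30*l^2 - 6*l + 7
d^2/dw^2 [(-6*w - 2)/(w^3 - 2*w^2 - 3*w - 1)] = 4*((3*w + 1)*(-3*w^2 + 4*w + 3)^2 + (9*w^2 - 12*w + (3*w - 2)*(3*w + 1) - 9)*(-w^3 + 2*w^2 + 3*w + 1))/(-w^3 + 2*w^2 + 3*w + 1)^3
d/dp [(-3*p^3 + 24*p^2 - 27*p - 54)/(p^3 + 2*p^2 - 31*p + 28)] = 30*(-p^4 + 8*p^3 - 26*p^2 + 52*p - 81)/(p^6 + 4*p^5 - 58*p^4 - 68*p^3 + 1073*p^2 - 1736*p + 784)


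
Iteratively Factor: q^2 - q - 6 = (q - 3)*(q + 2)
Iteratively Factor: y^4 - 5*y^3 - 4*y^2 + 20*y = (y + 2)*(y^3 - 7*y^2 + 10*y) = y*(y + 2)*(y^2 - 7*y + 10) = y*(y - 2)*(y + 2)*(y - 5)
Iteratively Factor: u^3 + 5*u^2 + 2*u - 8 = (u + 2)*(u^2 + 3*u - 4) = (u + 2)*(u + 4)*(u - 1)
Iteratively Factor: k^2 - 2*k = (k)*(k - 2)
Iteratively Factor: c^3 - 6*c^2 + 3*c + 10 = (c - 2)*(c^2 - 4*c - 5) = (c - 5)*(c - 2)*(c + 1)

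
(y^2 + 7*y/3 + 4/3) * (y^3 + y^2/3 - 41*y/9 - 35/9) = y^5 + 8*y^4/3 - 22*y^3/9 - 380*y^2/27 - 409*y/27 - 140/27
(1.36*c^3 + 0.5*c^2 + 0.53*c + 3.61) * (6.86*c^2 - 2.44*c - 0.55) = 9.3296*c^5 + 0.1116*c^4 + 1.6678*c^3 + 23.1964*c^2 - 9.0999*c - 1.9855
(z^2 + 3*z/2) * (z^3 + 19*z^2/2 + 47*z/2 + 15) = z^5 + 11*z^4 + 151*z^3/4 + 201*z^2/4 + 45*z/2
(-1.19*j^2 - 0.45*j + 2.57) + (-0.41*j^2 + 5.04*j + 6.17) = -1.6*j^2 + 4.59*j + 8.74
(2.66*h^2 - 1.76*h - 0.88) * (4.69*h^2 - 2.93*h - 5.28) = 12.4754*h^4 - 16.0482*h^3 - 13.0152*h^2 + 11.8712*h + 4.6464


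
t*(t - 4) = t^2 - 4*t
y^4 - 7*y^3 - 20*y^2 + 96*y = y*(y - 8)*(y - 3)*(y + 4)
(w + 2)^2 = w^2 + 4*w + 4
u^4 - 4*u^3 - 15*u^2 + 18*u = u*(u - 6)*(u - 1)*(u + 3)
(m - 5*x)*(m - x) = m^2 - 6*m*x + 5*x^2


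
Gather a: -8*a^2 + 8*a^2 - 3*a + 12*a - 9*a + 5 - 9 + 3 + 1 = 0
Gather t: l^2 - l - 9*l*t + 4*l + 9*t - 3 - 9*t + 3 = l^2 - 9*l*t + 3*l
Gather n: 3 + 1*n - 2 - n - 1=0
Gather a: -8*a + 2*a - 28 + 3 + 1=-6*a - 24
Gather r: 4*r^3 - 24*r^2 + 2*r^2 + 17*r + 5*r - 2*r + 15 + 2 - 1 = 4*r^3 - 22*r^2 + 20*r + 16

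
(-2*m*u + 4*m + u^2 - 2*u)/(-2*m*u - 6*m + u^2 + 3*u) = (u - 2)/(u + 3)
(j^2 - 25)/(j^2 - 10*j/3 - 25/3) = 3*(j + 5)/(3*j + 5)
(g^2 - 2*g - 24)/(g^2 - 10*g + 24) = (g + 4)/(g - 4)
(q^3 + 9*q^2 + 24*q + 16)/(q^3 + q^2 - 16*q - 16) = (q + 4)/(q - 4)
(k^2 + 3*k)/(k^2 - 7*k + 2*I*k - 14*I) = k*(k + 3)/(k^2 + k*(-7 + 2*I) - 14*I)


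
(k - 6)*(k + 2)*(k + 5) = k^3 + k^2 - 32*k - 60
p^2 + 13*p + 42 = (p + 6)*(p + 7)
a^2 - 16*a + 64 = (a - 8)^2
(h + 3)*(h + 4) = h^2 + 7*h + 12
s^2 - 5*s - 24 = (s - 8)*(s + 3)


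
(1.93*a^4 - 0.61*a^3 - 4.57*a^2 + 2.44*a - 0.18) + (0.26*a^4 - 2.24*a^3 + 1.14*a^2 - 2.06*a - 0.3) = 2.19*a^4 - 2.85*a^3 - 3.43*a^2 + 0.38*a - 0.48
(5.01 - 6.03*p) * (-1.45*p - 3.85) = 8.7435*p^2 + 15.951*p - 19.2885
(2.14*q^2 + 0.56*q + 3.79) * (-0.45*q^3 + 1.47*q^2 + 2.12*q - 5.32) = -0.963*q^5 + 2.8938*q^4 + 3.6545*q^3 - 4.6263*q^2 + 5.0556*q - 20.1628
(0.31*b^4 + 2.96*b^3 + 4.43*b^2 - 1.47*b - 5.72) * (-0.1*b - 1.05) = -0.031*b^5 - 0.6215*b^4 - 3.551*b^3 - 4.5045*b^2 + 2.1155*b + 6.006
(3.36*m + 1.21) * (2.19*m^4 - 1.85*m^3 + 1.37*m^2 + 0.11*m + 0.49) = 7.3584*m^5 - 3.5661*m^4 + 2.3647*m^3 + 2.0273*m^2 + 1.7795*m + 0.5929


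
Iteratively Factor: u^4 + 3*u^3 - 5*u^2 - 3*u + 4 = (u + 4)*(u^3 - u^2 - u + 1) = (u + 1)*(u + 4)*(u^2 - 2*u + 1) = (u - 1)*(u + 1)*(u + 4)*(u - 1)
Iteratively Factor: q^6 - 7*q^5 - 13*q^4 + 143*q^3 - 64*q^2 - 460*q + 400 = (q - 5)*(q^5 - 2*q^4 - 23*q^3 + 28*q^2 + 76*q - 80) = (q - 5)*(q + 2)*(q^4 - 4*q^3 - 15*q^2 + 58*q - 40) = (q - 5)*(q + 2)*(q + 4)*(q^3 - 8*q^2 + 17*q - 10) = (q - 5)^2*(q + 2)*(q + 4)*(q^2 - 3*q + 2) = (q - 5)^2*(q - 2)*(q + 2)*(q + 4)*(q - 1)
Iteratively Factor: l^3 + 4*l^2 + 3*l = (l)*(l^2 + 4*l + 3) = l*(l + 3)*(l + 1)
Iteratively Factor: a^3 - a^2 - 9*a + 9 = (a - 3)*(a^2 + 2*a - 3) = (a - 3)*(a - 1)*(a + 3)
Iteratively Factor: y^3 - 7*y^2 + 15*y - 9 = (y - 1)*(y^2 - 6*y + 9) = (y - 3)*(y - 1)*(y - 3)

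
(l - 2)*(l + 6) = l^2 + 4*l - 12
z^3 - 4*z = z*(z - 2)*(z + 2)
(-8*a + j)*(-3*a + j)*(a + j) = 24*a^3 + 13*a^2*j - 10*a*j^2 + j^3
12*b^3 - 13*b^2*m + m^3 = (-3*b + m)*(-b + m)*(4*b + m)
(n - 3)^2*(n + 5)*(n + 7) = n^4 + 6*n^3 - 28*n^2 - 102*n + 315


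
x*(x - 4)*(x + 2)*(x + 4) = x^4 + 2*x^3 - 16*x^2 - 32*x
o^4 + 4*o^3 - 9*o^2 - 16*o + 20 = (o - 2)*(o - 1)*(o + 2)*(o + 5)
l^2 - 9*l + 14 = (l - 7)*(l - 2)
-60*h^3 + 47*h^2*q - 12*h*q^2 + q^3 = (-5*h + q)*(-4*h + q)*(-3*h + q)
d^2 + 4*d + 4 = (d + 2)^2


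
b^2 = b^2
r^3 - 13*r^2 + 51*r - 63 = (r - 7)*(r - 3)^2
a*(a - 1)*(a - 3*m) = a^3 - 3*a^2*m - a^2 + 3*a*m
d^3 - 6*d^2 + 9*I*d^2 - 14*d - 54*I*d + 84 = (d - 6)*(d + 2*I)*(d + 7*I)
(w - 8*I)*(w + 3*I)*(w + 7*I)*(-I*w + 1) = -I*w^4 + 3*w^3 - 57*I*w^2 + 227*w + 168*I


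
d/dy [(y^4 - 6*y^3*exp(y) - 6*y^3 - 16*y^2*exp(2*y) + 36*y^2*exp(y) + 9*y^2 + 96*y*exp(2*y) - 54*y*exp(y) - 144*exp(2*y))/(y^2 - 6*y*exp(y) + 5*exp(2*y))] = 2*(y^5 - 21*y^4*exp(2*y) - 12*y^4*exp(y) - 3*y^4 + 63*y^3*exp(3*y) + 172*y^3*exp(2*y) + 36*y^3*exp(y) - 375*y^2*exp(3*y) - 390*y^2*exp(2*y) - 80*y*exp(4*y) + 747*y*exp(3*y) + 189*y*exp(2*y) + 240*exp(4*y) - 567*exp(3*y))/(y^4 - 12*y^3*exp(y) + 46*y^2*exp(2*y) - 60*y*exp(3*y) + 25*exp(4*y))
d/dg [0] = 0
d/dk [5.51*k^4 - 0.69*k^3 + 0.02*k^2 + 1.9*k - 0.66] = 22.04*k^3 - 2.07*k^2 + 0.04*k + 1.9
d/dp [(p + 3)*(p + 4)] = 2*p + 7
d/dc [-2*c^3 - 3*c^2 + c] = -6*c^2 - 6*c + 1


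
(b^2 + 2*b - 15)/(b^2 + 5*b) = (b - 3)/b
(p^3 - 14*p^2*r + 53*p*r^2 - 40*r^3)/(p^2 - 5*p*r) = p - 9*r + 8*r^2/p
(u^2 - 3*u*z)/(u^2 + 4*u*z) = (u - 3*z)/(u + 4*z)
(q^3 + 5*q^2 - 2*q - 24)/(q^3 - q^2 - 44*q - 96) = (q - 2)/(q - 8)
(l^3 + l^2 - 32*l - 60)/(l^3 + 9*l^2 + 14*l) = (l^2 - l - 30)/(l*(l + 7))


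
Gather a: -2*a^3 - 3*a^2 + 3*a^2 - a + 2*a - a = -2*a^3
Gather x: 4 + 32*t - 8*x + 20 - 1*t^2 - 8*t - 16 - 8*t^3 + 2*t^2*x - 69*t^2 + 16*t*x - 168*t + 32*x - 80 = -8*t^3 - 70*t^2 - 144*t + x*(2*t^2 + 16*t + 24) - 72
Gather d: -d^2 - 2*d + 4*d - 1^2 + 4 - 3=-d^2 + 2*d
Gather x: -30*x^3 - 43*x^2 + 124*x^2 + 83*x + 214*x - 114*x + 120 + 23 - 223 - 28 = -30*x^3 + 81*x^2 + 183*x - 108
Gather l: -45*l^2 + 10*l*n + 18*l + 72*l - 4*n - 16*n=-45*l^2 + l*(10*n + 90) - 20*n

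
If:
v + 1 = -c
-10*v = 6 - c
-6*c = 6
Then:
No Solution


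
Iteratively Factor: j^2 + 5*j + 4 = (j + 4)*(j + 1)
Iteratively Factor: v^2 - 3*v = (v)*(v - 3)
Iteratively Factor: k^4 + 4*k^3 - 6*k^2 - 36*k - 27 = (k + 1)*(k^3 + 3*k^2 - 9*k - 27) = (k + 1)*(k + 3)*(k^2 - 9) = (k - 3)*(k + 1)*(k + 3)*(k + 3)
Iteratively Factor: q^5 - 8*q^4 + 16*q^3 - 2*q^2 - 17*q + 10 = (q - 1)*(q^4 - 7*q^3 + 9*q^2 + 7*q - 10) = (q - 1)^2*(q^3 - 6*q^2 + 3*q + 10) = (q - 2)*(q - 1)^2*(q^2 - 4*q - 5) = (q - 5)*(q - 2)*(q - 1)^2*(q + 1)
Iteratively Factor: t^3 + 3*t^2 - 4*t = (t + 4)*(t^2 - t) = t*(t + 4)*(t - 1)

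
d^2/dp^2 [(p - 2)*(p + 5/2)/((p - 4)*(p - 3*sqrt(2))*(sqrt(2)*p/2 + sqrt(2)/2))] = (2*sqrt(2)*p^6 + 3*sqrt(2)*p^5 - 126*p^4 - 45*sqrt(2)*p^4 + 222*p^3 + 355*sqrt(2)*p^3 - 1332*p^2 - 258*sqrt(2)*p^2 + 1836*p + 1476*sqrt(2)*p - 2140*sqrt(2) + 816)/(p^9 - 9*sqrt(2)*p^8 - 9*p^8 + 69*p^7 + 81*sqrt(2)*p^7 - 441*p^6 - 189*sqrt(2)*p^6 + 81*sqrt(2)*p^5 + 750*p^5 - 270*sqrt(2)*p^4 + 2286*p^4 - 3304*p^3 - 1134*sqrt(2)*p^3 - 7776*p^2 + 3816*sqrt(2)*p^2 - 3456*p + 7776*sqrt(2)*p + 3456*sqrt(2))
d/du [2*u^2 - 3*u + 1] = 4*u - 3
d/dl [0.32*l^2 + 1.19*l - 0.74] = 0.64*l + 1.19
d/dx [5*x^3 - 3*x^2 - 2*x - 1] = 15*x^2 - 6*x - 2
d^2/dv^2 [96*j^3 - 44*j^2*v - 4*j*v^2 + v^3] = -8*j + 6*v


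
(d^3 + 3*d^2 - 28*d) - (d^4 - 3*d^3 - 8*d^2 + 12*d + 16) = -d^4 + 4*d^3 + 11*d^2 - 40*d - 16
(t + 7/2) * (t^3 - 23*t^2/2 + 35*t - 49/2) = t^4 - 8*t^3 - 21*t^2/4 + 98*t - 343/4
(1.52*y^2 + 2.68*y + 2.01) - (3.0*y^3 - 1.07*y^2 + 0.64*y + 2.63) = -3.0*y^3 + 2.59*y^2 + 2.04*y - 0.62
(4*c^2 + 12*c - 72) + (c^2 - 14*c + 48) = 5*c^2 - 2*c - 24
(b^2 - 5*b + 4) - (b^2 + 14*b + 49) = -19*b - 45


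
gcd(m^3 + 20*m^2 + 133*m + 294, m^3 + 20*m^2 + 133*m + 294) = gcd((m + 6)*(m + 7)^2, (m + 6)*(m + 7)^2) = m^3 + 20*m^2 + 133*m + 294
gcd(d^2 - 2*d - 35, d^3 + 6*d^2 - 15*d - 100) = d + 5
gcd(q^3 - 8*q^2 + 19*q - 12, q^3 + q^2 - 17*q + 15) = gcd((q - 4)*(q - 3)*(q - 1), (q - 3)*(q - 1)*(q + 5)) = q^2 - 4*q + 3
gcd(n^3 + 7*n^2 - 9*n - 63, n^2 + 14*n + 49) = n + 7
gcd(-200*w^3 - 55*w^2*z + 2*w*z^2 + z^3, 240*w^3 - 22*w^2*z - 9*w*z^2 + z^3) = -40*w^2 - 3*w*z + z^2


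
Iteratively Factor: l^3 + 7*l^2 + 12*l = (l + 4)*(l^2 + 3*l) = (l + 3)*(l + 4)*(l)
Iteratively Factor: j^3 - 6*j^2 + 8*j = (j)*(j^2 - 6*j + 8) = j*(j - 2)*(j - 4)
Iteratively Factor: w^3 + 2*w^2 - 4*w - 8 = (w + 2)*(w^2 - 4) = (w + 2)^2*(w - 2)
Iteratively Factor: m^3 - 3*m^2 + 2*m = (m - 2)*(m^2 - m) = (m - 2)*(m - 1)*(m)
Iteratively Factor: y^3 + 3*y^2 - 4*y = (y + 4)*(y^2 - y) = (y - 1)*(y + 4)*(y)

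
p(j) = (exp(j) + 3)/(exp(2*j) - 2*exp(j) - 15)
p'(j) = (exp(j) + 3)*(-2*exp(2*j) + 2*exp(j))/(exp(2*j) - 2*exp(j) - 15)^2 + exp(j)/(exp(2*j) - 2*exp(j) - 15) = -exp(j)/(exp(2*j) - 10*exp(j) + 25)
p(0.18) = -0.26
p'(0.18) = -0.08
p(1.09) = -0.49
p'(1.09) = -0.72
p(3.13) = 0.06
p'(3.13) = -0.07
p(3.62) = 0.03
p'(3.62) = -0.04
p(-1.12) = -0.21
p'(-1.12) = -0.01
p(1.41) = -1.11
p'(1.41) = -5.01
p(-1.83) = -0.21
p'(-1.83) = -0.01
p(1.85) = 0.74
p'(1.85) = -3.44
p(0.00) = -0.25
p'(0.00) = -0.06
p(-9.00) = -0.20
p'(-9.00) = 0.00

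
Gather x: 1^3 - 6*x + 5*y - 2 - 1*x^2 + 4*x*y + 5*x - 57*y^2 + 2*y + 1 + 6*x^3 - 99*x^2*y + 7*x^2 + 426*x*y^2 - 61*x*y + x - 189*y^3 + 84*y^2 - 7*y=6*x^3 + x^2*(6 - 99*y) + x*(426*y^2 - 57*y) - 189*y^3 + 27*y^2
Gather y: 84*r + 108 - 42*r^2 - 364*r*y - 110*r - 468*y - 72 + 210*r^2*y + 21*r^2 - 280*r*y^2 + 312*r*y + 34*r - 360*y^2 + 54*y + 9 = -21*r^2 + 8*r + y^2*(-280*r - 360) + y*(210*r^2 - 52*r - 414) + 45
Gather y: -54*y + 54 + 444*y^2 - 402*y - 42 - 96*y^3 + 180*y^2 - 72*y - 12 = -96*y^3 + 624*y^2 - 528*y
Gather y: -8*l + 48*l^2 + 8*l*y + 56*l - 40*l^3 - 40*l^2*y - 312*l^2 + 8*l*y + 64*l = -40*l^3 - 264*l^2 + 112*l + y*(-40*l^2 + 16*l)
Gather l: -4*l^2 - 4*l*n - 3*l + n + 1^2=-4*l^2 + l*(-4*n - 3) + n + 1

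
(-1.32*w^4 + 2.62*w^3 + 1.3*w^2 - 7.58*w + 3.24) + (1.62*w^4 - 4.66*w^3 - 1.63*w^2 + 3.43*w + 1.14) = 0.3*w^4 - 2.04*w^3 - 0.33*w^2 - 4.15*w + 4.38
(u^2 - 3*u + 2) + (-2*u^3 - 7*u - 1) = -2*u^3 + u^2 - 10*u + 1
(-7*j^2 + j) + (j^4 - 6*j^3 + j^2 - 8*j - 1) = j^4 - 6*j^3 - 6*j^2 - 7*j - 1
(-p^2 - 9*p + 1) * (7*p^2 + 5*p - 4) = -7*p^4 - 68*p^3 - 34*p^2 + 41*p - 4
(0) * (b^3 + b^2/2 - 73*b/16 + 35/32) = 0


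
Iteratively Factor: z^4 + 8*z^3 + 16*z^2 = (z + 4)*(z^3 + 4*z^2) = z*(z + 4)*(z^2 + 4*z) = z*(z + 4)^2*(z)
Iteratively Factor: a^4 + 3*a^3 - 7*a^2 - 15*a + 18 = (a + 3)*(a^3 - 7*a + 6) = (a + 3)^2*(a^2 - 3*a + 2) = (a - 1)*(a + 3)^2*(a - 2)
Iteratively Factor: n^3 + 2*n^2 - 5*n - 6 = (n + 1)*(n^2 + n - 6) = (n + 1)*(n + 3)*(n - 2)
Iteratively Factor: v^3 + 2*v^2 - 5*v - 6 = (v + 3)*(v^2 - v - 2) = (v - 2)*(v + 3)*(v + 1)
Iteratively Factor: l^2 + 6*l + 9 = (l + 3)*(l + 3)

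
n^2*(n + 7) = n^3 + 7*n^2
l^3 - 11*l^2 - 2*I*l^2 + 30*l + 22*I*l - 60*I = (l - 6)*(l - 5)*(l - 2*I)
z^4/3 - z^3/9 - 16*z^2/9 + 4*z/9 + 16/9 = (z/3 + 1/3)*(z - 2)*(z - 4/3)*(z + 2)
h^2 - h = h*(h - 1)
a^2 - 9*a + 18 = (a - 6)*(a - 3)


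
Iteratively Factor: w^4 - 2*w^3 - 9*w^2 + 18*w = (w + 3)*(w^3 - 5*w^2 + 6*w) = (w - 2)*(w + 3)*(w^2 - 3*w) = (w - 3)*(w - 2)*(w + 3)*(w)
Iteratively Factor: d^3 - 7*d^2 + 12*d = (d - 3)*(d^2 - 4*d) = d*(d - 3)*(d - 4)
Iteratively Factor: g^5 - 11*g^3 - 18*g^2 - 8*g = (g + 1)*(g^4 - g^3 - 10*g^2 - 8*g) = (g - 4)*(g + 1)*(g^3 + 3*g^2 + 2*g) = (g - 4)*(g + 1)^2*(g^2 + 2*g) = (g - 4)*(g + 1)^2*(g + 2)*(g)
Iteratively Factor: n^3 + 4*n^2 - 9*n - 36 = (n + 3)*(n^2 + n - 12) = (n + 3)*(n + 4)*(n - 3)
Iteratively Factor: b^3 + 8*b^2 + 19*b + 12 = (b + 4)*(b^2 + 4*b + 3) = (b + 1)*(b + 4)*(b + 3)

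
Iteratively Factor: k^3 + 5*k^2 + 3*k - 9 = (k + 3)*(k^2 + 2*k - 3) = (k + 3)^2*(k - 1)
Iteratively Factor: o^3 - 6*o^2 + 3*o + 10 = (o - 2)*(o^2 - 4*o - 5) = (o - 5)*(o - 2)*(o + 1)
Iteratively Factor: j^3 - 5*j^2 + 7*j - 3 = (j - 1)*(j^2 - 4*j + 3) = (j - 3)*(j - 1)*(j - 1)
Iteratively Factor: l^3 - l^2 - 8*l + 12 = (l + 3)*(l^2 - 4*l + 4) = (l - 2)*(l + 3)*(l - 2)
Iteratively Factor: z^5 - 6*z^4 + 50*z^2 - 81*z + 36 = (z - 1)*(z^4 - 5*z^3 - 5*z^2 + 45*z - 36) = (z - 4)*(z - 1)*(z^3 - z^2 - 9*z + 9) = (z - 4)*(z - 1)^2*(z^2 - 9) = (z - 4)*(z - 3)*(z - 1)^2*(z + 3)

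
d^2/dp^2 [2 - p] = 0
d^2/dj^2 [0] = 0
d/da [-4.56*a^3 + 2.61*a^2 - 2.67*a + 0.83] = -13.68*a^2 + 5.22*a - 2.67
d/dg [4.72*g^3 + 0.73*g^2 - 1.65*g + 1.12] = 14.16*g^2 + 1.46*g - 1.65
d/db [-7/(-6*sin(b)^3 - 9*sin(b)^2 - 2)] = -126*(sin(b) + 1)*sin(b)*cos(b)/(6*sin(b)^3 + 9*sin(b)^2 + 2)^2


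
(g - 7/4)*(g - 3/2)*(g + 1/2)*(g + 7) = g^4 + 17*g^3/4 - 73*g^2/4 + 133*g/16 + 147/16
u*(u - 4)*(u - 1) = u^3 - 5*u^2 + 4*u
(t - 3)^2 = t^2 - 6*t + 9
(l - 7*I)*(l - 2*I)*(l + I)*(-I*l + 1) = -I*l^4 - 7*l^3 - 3*I*l^2 - 19*l - 14*I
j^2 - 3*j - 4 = (j - 4)*(j + 1)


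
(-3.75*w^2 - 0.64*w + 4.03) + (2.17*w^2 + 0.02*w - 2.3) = -1.58*w^2 - 0.62*w + 1.73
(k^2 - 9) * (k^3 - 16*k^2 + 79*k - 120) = k^5 - 16*k^4 + 70*k^3 + 24*k^2 - 711*k + 1080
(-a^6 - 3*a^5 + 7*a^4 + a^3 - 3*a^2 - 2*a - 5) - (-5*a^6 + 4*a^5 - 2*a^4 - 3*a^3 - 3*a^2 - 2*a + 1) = 4*a^6 - 7*a^5 + 9*a^4 + 4*a^3 - 6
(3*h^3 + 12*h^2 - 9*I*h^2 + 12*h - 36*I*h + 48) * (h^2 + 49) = 3*h^5 + 12*h^4 - 9*I*h^4 + 159*h^3 - 36*I*h^3 + 636*h^2 - 441*I*h^2 + 588*h - 1764*I*h + 2352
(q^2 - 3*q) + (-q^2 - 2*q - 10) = -5*q - 10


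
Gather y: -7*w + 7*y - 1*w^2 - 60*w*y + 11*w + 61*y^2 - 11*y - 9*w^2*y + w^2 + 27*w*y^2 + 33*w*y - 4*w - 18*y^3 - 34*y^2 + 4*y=-18*y^3 + y^2*(27*w + 27) + y*(-9*w^2 - 27*w)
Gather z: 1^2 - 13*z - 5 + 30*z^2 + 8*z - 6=30*z^2 - 5*z - 10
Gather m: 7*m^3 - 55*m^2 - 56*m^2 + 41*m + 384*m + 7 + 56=7*m^3 - 111*m^2 + 425*m + 63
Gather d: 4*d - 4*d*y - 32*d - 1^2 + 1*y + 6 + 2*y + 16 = d*(-4*y - 28) + 3*y + 21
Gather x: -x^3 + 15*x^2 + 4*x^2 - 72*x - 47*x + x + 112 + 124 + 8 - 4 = -x^3 + 19*x^2 - 118*x + 240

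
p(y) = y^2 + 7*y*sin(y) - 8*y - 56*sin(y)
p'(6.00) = -11.40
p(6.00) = -8.09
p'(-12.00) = -146.38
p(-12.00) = 164.88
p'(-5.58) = -87.14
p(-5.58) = 14.31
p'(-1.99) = 10.09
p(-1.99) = 83.76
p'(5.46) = -14.30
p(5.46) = -0.83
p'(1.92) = 16.98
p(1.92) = -51.66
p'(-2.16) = 21.38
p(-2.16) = 81.07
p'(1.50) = -1.24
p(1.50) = -55.14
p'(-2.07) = 15.46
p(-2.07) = 82.73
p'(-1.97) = 8.74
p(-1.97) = 83.94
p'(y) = 7*y*cos(y) + 2*y + 7*sin(y) - 56*cos(y) - 8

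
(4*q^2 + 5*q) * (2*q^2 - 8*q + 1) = 8*q^4 - 22*q^3 - 36*q^2 + 5*q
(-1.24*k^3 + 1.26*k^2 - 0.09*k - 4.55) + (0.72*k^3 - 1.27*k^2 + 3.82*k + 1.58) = -0.52*k^3 - 0.01*k^2 + 3.73*k - 2.97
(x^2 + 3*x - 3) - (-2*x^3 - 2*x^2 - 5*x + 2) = 2*x^3 + 3*x^2 + 8*x - 5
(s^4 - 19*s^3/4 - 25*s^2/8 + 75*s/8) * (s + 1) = s^5 - 15*s^4/4 - 63*s^3/8 + 25*s^2/4 + 75*s/8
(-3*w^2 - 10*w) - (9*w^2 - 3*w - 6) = -12*w^2 - 7*w + 6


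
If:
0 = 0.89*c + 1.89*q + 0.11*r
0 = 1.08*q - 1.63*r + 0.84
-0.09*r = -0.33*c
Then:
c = 0.13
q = -0.09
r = 0.46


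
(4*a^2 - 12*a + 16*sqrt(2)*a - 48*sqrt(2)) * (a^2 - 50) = 4*a^4 - 12*a^3 + 16*sqrt(2)*a^3 - 200*a^2 - 48*sqrt(2)*a^2 - 800*sqrt(2)*a + 600*a + 2400*sqrt(2)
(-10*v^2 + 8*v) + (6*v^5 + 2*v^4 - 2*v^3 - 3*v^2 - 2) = 6*v^5 + 2*v^4 - 2*v^3 - 13*v^2 + 8*v - 2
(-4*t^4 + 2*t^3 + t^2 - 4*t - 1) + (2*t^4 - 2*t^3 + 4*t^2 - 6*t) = -2*t^4 + 5*t^2 - 10*t - 1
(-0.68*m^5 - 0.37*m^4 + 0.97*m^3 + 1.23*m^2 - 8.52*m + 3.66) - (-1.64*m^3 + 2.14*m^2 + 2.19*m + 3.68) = -0.68*m^5 - 0.37*m^4 + 2.61*m^3 - 0.91*m^2 - 10.71*m - 0.02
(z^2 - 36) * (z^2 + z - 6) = z^4 + z^3 - 42*z^2 - 36*z + 216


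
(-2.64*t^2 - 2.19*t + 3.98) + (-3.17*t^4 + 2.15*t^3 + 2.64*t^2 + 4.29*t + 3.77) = -3.17*t^4 + 2.15*t^3 + 2.1*t + 7.75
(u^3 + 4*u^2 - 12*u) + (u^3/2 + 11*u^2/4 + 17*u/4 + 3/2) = 3*u^3/2 + 27*u^2/4 - 31*u/4 + 3/2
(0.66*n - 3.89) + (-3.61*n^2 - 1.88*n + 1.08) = -3.61*n^2 - 1.22*n - 2.81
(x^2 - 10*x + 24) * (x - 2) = x^3 - 12*x^2 + 44*x - 48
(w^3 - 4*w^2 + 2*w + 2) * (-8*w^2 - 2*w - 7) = -8*w^5 + 30*w^4 - 15*w^3 + 8*w^2 - 18*w - 14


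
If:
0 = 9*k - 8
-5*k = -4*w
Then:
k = 8/9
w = 10/9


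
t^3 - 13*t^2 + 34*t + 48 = (t - 8)*(t - 6)*(t + 1)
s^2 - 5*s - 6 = (s - 6)*(s + 1)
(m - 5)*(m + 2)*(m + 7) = m^3 + 4*m^2 - 31*m - 70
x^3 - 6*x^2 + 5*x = x*(x - 5)*(x - 1)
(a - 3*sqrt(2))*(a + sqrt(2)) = a^2 - 2*sqrt(2)*a - 6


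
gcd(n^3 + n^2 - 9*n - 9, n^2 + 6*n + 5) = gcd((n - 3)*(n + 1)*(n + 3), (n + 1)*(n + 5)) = n + 1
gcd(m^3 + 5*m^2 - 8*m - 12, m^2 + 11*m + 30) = m + 6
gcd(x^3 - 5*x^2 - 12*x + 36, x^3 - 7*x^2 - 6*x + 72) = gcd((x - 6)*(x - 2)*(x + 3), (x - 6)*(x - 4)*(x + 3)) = x^2 - 3*x - 18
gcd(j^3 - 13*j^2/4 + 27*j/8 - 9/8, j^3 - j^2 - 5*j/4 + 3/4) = j - 3/2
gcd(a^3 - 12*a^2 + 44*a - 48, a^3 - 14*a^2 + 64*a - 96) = a^2 - 10*a + 24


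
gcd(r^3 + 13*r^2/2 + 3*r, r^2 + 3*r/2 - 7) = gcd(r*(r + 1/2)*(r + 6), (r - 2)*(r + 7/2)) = 1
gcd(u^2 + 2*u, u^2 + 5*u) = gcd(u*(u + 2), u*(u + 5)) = u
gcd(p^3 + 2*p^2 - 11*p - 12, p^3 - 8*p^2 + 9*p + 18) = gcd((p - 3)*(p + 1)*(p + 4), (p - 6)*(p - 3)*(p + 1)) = p^2 - 2*p - 3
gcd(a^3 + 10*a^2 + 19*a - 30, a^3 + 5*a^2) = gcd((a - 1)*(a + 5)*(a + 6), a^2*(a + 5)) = a + 5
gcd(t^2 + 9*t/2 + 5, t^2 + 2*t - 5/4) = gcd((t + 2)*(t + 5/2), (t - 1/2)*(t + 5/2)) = t + 5/2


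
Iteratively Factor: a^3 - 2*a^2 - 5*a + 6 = (a - 3)*(a^2 + a - 2) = (a - 3)*(a - 1)*(a + 2)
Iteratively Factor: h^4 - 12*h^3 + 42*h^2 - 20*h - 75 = (h + 1)*(h^3 - 13*h^2 + 55*h - 75) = (h - 3)*(h + 1)*(h^2 - 10*h + 25) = (h - 5)*(h - 3)*(h + 1)*(h - 5)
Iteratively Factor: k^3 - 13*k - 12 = (k + 1)*(k^2 - k - 12) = (k - 4)*(k + 1)*(k + 3)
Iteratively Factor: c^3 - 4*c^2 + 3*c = (c - 1)*(c^2 - 3*c) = (c - 3)*(c - 1)*(c)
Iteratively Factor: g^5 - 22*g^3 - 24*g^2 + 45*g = (g)*(g^4 - 22*g^2 - 24*g + 45) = g*(g + 3)*(g^3 - 3*g^2 - 13*g + 15) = g*(g - 1)*(g + 3)*(g^2 - 2*g - 15) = g*(g - 5)*(g - 1)*(g + 3)*(g + 3)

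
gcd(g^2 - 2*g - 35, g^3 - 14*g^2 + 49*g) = g - 7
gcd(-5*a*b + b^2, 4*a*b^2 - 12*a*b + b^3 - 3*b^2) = b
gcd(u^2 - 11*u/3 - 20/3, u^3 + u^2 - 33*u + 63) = 1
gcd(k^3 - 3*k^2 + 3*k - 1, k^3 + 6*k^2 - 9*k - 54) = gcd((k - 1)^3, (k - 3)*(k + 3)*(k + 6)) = 1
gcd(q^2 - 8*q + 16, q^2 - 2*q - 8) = q - 4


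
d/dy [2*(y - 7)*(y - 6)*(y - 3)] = 6*y^2 - 64*y + 162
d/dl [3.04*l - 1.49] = 3.04000000000000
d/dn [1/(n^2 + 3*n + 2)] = (-2*n - 3)/(n^2 + 3*n + 2)^2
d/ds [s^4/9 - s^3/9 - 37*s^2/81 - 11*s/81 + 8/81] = 4*s^3/9 - s^2/3 - 74*s/81 - 11/81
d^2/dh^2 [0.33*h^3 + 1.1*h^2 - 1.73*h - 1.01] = 1.98*h + 2.2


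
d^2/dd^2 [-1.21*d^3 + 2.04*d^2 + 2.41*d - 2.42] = 4.08 - 7.26*d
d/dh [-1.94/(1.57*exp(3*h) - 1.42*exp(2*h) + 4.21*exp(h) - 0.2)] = (9.1374*exp(2*h) - 5.5096*exp(h) + 8.1674)*exp(h)/(1.57*exp(3*h) - 1.42*exp(2*h) + 4.21*exp(h) - 0.2)^2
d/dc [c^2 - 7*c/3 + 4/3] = 2*c - 7/3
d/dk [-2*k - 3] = -2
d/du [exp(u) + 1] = exp(u)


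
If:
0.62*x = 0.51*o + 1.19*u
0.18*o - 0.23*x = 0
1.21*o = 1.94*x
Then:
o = 0.00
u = 0.00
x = 0.00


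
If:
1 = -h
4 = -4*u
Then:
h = -1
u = -1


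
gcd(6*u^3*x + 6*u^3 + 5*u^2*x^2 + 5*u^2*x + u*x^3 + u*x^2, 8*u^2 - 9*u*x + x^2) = 1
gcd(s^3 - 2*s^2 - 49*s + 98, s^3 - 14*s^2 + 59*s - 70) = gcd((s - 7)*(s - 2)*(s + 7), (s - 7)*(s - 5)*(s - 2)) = s^2 - 9*s + 14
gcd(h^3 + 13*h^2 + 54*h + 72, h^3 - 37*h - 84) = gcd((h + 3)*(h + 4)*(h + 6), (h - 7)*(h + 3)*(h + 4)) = h^2 + 7*h + 12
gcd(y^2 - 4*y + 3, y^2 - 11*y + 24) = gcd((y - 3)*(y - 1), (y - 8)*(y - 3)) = y - 3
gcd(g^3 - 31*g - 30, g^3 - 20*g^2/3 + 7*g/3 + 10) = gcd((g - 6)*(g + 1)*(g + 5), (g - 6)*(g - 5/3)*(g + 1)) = g^2 - 5*g - 6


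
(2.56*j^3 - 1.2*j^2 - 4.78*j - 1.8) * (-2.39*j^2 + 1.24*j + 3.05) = -6.1184*j^5 + 6.0424*j^4 + 17.7442*j^3 - 5.2852*j^2 - 16.811*j - 5.49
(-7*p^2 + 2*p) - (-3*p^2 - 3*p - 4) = -4*p^2 + 5*p + 4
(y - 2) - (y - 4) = 2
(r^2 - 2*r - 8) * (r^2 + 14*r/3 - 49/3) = r^4 + 8*r^3/3 - 101*r^2/3 - 14*r/3 + 392/3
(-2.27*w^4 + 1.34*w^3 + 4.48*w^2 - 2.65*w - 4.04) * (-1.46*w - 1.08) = 3.3142*w^5 + 0.4952*w^4 - 7.988*w^3 - 0.969400000000001*w^2 + 8.7604*w + 4.3632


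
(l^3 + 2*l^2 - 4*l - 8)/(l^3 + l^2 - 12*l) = (l^3 + 2*l^2 - 4*l - 8)/(l*(l^2 + l - 12))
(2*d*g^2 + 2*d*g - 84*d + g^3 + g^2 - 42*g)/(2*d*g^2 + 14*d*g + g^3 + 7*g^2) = (g - 6)/g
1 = 1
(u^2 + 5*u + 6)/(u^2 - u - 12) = (u + 2)/(u - 4)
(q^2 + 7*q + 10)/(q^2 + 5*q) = (q + 2)/q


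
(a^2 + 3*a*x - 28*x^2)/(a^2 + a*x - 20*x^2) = (a + 7*x)/(a + 5*x)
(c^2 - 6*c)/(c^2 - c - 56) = c*(6 - c)/(-c^2 + c + 56)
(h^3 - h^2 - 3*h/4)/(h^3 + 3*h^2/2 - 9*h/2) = (h + 1/2)/(h + 3)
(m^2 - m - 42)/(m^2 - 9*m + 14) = (m + 6)/(m - 2)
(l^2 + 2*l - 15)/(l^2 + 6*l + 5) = (l - 3)/(l + 1)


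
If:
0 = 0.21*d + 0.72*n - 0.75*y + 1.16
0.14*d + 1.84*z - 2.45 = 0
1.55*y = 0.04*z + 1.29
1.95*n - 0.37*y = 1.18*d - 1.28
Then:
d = -0.24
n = -0.64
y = 0.87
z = 1.35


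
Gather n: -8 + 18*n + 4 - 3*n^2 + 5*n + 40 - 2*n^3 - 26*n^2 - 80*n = -2*n^3 - 29*n^2 - 57*n + 36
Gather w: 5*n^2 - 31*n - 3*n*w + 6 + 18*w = 5*n^2 - 31*n + w*(18 - 3*n) + 6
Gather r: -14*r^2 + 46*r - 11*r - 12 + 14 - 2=-14*r^2 + 35*r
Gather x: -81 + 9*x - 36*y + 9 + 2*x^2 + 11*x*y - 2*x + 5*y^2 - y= 2*x^2 + x*(11*y + 7) + 5*y^2 - 37*y - 72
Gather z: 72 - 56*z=72 - 56*z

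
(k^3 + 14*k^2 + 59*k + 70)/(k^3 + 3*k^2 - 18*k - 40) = (k + 7)/(k - 4)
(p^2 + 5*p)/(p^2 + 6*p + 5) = p/(p + 1)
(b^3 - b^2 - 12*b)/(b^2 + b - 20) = b*(b + 3)/(b + 5)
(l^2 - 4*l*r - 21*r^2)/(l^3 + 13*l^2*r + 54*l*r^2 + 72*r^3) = (l - 7*r)/(l^2 + 10*l*r + 24*r^2)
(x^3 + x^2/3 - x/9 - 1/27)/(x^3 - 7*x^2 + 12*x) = (x^3 + x^2/3 - x/9 - 1/27)/(x*(x^2 - 7*x + 12))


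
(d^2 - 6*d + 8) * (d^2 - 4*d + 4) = d^4 - 10*d^3 + 36*d^2 - 56*d + 32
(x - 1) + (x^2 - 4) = x^2 + x - 5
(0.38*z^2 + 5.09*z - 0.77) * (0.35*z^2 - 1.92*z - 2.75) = 0.133*z^4 + 1.0519*z^3 - 11.0873*z^2 - 12.5191*z + 2.1175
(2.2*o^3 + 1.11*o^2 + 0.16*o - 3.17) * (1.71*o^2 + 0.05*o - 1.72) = 3.762*o^5 + 2.0081*o^4 - 3.4549*o^3 - 7.3219*o^2 - 0.4337*o + 5.4524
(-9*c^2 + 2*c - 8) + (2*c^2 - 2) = -7*c^2 + 2*c - 10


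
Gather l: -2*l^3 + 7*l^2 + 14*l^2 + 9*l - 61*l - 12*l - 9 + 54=-2*l^3 + 21*l^2 - 64*l + 45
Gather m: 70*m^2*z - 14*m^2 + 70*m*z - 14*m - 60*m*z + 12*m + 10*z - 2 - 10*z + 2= m^2*(70*z - 14) + m*(10*z - 2)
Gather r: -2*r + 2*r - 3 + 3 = 0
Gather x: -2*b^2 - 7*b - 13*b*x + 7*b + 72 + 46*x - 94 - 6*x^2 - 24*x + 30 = -2*b^2 - 6*x^2 + x*(22 - 13*b) + 8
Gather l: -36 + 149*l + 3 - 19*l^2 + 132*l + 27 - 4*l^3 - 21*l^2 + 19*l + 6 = -4*l^3 - 40*l^2 + 300*l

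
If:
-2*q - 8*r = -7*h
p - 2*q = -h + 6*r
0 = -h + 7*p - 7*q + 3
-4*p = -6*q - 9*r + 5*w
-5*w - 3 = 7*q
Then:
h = -42/251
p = -1704/1757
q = -909/1757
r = -30/1757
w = 156/1255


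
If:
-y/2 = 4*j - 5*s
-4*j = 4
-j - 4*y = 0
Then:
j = -1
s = -31/40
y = 1/4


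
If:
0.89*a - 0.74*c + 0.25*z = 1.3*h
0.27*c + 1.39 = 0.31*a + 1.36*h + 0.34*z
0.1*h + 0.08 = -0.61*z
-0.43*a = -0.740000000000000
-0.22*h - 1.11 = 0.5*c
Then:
No Solution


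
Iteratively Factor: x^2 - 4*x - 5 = (x + 1)*(x - 5)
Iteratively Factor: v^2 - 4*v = (v)*(v - 4)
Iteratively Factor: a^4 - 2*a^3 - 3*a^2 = (a + 1)*(a^3 - 3*a^2) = (a - 3)*(a + 1)*(a^2) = a*(a - 3)*(a + 1)*(a)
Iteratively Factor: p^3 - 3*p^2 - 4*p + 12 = (p - 3)*(p^2 - 4) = (p - 3)*(p + 2)*(p - 2)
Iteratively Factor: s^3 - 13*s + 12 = (s - 1)*(s^2 + s - 12) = (s - 1)*(s + 4)*(s - 3)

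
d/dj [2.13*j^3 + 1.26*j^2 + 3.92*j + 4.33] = 6.39*j^2 + 2.52*j + 3.92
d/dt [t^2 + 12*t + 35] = 2*t + 12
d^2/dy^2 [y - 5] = 0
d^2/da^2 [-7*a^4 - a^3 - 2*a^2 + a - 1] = -84*a^2 - 6*a - 4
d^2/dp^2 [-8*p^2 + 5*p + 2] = -16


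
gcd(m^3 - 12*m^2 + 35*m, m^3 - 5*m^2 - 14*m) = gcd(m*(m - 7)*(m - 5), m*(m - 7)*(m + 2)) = m^2 - 7*m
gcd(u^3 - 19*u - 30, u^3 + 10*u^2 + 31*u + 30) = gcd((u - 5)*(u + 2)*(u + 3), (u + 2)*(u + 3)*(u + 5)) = u^2 + 5*u + 6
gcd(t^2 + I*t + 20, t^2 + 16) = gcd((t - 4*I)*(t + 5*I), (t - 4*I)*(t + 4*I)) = t - 4*I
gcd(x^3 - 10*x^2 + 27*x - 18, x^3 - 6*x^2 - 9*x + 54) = x^2 - 9*x + 18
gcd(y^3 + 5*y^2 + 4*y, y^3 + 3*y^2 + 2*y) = y^2 + y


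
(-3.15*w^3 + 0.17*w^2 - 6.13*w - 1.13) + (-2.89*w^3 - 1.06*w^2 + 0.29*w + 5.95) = -6.04*w^3 - 0.89*w^2 - 5.84*w + 4.82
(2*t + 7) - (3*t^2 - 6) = -3*t^2 + 2*t + 13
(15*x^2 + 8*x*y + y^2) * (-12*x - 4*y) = -180*x^3 - 156*x^2*y - 44*x*y^2 - 4*y^3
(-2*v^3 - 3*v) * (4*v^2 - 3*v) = -8*v^5 + 6*v^4 - 12*v^3 + 9*v^2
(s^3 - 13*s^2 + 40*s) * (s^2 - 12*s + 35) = s^5 - 25*s^4 + 231*s^3 - 935*s^2 + 1400*s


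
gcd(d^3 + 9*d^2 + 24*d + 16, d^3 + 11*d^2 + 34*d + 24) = d^2 + 5*d + 4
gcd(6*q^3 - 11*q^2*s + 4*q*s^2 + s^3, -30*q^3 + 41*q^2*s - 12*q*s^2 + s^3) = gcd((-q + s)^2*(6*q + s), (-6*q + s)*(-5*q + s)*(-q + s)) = q - s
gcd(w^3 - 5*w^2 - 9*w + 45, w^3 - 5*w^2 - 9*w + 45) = w^3 - 5*w^2 - 9*w + 45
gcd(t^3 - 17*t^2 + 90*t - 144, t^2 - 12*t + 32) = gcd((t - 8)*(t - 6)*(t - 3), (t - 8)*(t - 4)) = t - 8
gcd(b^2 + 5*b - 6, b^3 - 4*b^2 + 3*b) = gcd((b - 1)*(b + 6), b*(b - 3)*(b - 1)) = b - 1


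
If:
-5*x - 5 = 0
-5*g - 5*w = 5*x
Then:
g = 1 - w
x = -1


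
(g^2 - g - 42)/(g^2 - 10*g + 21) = (g + 6)/(g - 3)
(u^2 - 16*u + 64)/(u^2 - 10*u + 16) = (u - 8)/(u - 2)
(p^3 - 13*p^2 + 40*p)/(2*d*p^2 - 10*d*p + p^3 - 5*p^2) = (p - 8)/(2*d + p)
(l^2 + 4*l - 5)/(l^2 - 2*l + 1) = (l + 5)/(l - 1)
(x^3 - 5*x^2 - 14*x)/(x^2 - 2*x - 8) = x*(x - 7)/(x - 4)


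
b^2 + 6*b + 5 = (b + 1)*(b + 5)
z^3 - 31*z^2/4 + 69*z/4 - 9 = (z - 4)*(z - 3)*(z - 3/4)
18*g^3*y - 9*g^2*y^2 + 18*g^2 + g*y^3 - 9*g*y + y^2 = (-6*g + y)*(-3*g + y)*(g*y + 1)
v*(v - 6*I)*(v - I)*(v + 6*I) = v^4 - I*v^3 + 36*v^2 - 36*I*v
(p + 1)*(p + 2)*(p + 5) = p^3 + 8*p^2 + 17*p + 10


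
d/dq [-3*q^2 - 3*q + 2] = -6*q - 3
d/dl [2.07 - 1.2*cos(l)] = 1.2*sin(l)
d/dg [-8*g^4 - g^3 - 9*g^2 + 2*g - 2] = -32*g^3 - 3*g^2 - 18*g + 2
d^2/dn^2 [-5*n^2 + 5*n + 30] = -10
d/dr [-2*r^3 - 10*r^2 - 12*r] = -6*r^2 - 20*r - 12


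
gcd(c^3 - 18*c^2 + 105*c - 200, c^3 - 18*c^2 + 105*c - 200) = c^3 - 18*c^2 + 105*c - 200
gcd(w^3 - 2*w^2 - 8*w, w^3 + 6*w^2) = w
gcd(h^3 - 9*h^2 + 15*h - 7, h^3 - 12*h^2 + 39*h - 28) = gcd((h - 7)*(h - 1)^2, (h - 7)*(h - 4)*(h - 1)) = h^2 - 8*h + 7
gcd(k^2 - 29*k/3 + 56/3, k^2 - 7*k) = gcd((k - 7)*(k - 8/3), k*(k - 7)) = k - 7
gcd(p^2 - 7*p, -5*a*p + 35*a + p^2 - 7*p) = p - 7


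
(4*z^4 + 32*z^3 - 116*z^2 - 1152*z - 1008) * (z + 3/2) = 4*z^5 + 38*z^4 - 68*z^3 - 1326*z^2 - 2736*z - 1512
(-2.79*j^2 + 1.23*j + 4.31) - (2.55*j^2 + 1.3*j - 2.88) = -5.34*j^2 - 0.0700000000000001*j + 7.19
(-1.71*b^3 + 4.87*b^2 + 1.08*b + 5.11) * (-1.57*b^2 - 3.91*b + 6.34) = 2.6847*b^5 - 0.9598*b^4 - 31.5787*b^3 + 18.6303*b^2 - 13.1329*b + 32.3974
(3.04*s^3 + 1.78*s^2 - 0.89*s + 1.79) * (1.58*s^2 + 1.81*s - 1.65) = 4.8032*s^5 + 8.3148*s^4 - 3.2004*s^3 - 1.7197*s^2 + 4.7084*s - 2.9535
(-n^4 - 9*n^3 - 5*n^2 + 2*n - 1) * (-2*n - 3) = 2*n^5 + 21*n^4 + 37*n^3 + 11*n^2 - 4*n + 3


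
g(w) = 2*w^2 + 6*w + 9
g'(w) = 4*w + 6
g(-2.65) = 7.14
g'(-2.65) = -4.60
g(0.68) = 14.00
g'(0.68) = 8.72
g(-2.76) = 7.68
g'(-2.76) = -5.04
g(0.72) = 14.36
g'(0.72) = 8.88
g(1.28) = 19.96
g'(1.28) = 11.12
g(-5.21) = 32.03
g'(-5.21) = -14.84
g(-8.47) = 101.66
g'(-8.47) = -27.88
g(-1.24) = 4.64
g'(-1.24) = 1.04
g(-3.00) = 9.00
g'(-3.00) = -6.00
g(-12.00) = 225.00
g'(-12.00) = -42.00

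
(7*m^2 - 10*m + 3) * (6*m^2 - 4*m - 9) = 42*m^4 - 88*m^3 - 5*m^2 + 78*m - 27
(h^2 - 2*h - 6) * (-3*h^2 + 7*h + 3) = -3*h^4 + 13*h^3 + 7*h^2 - 48*h - 18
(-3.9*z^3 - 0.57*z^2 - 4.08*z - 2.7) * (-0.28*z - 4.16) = 1.092*z^4 + 16.3836*z^3 + 3.5136*z^2 + 17.7288*z + 11.232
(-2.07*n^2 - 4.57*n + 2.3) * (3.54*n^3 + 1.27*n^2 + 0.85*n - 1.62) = -7.3278*n^5 - 18.8067*n^4 + 0.578599999999999*n^3 + 2.3899*n^2 + 9.3584*n - 3.726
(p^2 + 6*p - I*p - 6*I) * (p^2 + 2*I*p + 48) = p^4 + 6*p^3 + I*p^3 + 50*p^2 + 6*I*p^2 + 300*p - 48*I*p - 288*I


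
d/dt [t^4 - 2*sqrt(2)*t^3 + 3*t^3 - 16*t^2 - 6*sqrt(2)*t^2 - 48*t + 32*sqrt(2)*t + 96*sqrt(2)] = 4*t^3 - 6*sqrt(2)*t^2 + 9*t^2 - 32*t - 12*sqrt(2)*t - 48 + 32*sqrt(2)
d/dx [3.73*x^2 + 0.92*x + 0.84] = 7.46*x + 0.92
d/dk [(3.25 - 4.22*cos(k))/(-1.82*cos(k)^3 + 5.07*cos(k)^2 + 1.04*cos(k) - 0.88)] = (15.3608*cos(k)^3 - 39.1404*cos(k)^2 + 32.955*cos(k) - 0.3336)*sin(k)/(3.3124*cos(k)^6 - 18.4548*cos(k)^5 + 21.9193*cos(k)^4 + 13.7488*cos(k)^3 - 7.8416*cos(k)^2 - 1.8304*cos(k) + 0.7744)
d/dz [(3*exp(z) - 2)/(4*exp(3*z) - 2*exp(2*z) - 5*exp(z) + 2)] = ((3*exp(z) - 2)*(-12*exp(2*z) + 4*exp(z) + 5) + 12*exp(3*z) - 6*exp(2*z) - 15*exp(z) + 6)*exp(z)/(4*exp(3*z) - 2*exp(2*z) - 5*exp(z) + 2)^2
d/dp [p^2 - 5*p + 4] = 2*p - 5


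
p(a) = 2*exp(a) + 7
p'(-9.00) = 0.00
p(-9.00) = 7.00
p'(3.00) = 40.17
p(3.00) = 47.17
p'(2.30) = 19.95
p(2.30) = 26.95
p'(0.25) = 2.57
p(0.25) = 9.57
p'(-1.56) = 0.42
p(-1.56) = 7.42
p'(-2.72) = 0.13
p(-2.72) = 7.13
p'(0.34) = 2.81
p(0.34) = 9.81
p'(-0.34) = 1.42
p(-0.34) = 8.42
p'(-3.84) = 0.04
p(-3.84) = 7.04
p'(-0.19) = 1.65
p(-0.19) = 8.65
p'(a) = 2*exp(a)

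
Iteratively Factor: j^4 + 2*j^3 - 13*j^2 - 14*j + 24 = (j + 2)*(j^3 - 13*j + 12) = (j - 3)*(j + 2)*(j^2 + 3*j - 4) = (j - 3)*(j - 1)*(j + 2)*(j + 4)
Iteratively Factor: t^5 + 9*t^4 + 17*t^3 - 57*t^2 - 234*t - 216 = (t + 3)*(t^4 + 6*t^3 - t^2 - 54*t - 72) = (t + 3)^2*(t^3 + 3*t^2 - 10*t - 24) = (t - 3)*(t + 3)^2*(t^2 + 6*t + 8) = (t - 3)*(t + 2)*(t + 3)^2*(t + 4)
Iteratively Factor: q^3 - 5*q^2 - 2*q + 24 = (q - 4)*(q^2 - q - 6) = (q - 4)*(q - 3)*(q + 2)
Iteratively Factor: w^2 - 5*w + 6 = (w - 2)*(w - 3)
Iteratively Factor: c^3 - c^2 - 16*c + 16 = (c + 4)*(c^2 - 5*c + 4) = (c - 1)*(c + 4)*(c - 4)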